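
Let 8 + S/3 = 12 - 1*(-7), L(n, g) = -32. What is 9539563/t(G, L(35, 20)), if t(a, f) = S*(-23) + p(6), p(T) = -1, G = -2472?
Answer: -9539563/760 ≈ -12552.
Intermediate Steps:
S = 33 (S = -24 + 3*(12 - 1*(-7)) = -24 + 3*(12 + 7) = -24 + 3*19 = -24 + 57 = 33)
t(a, f) = -760 (t(a, f) = 33*(-23) - 1 = -759 - 1 = -760)
9539563/t(G, L(35, 20)) = 9539563/(-760) = 9539563*(-1/760) = -9539563/760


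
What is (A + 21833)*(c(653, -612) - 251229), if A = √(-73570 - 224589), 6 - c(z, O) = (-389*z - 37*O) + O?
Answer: -420023254 - 19238*I*√298159 ≈ -4.2002e+8 - 1.0505e+7*I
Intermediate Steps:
c(z, O) = 6 + 36*O + 389*z (c(z, O) = 6 - ((-389*z - 37*O) + O) = 6 - (-389*z - 36*O) = 6 + (36*O + 389*z) = 6 + 36*O + 389*z)
A = I*√298159 (A = √(-298159) = I*√298159 ≈ 546.04*I)
(A + 21833)*(c(653, -612) - 251229) = (I*√298159 + 21833)*((6 + 36*(-612) + 389*653) - 251229) = (21833 + I*√298159)*((6 - 22032 + 254017) - 251229) = (21833 + I*√298159)*(231991 - 251229) = (21833 + I*√298159)*(-19238) = -420023254 - 19238*I*√298159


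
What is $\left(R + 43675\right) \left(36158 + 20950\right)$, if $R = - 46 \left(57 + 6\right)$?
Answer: $2328692916$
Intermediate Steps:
$R = -2898$ ($R = \left(-46\right) 63 = -2898$)
$\left(R + 43675\right) \left(36158 + 20950\right) = \left(-2898 + 43675\right) \left(36158 + 20950\right) = 40777 \cdot 57108 = 2328692916$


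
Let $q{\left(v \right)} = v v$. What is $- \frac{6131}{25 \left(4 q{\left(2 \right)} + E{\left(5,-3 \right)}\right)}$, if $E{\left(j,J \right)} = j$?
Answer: $- \frac{6131}{525} \approx -11.678$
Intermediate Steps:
$q{\left(v \right)} = v^{2}$
$- \frac{6131}{25 \left(4 q{\left(2 \right)} + E{\left(5,-3 \right)}\right)} = - \frac{6131}{25 \left(4 \cdot 2^{2} + 5\right)} = - \frac{6131}{25 \left(4 \cdot 4 + 5\right)} = - \frac{6131}{25 \left(16 + 5\right)} = - \frac{6131}{25 \cdot 21} = - \frac{6131}{525}$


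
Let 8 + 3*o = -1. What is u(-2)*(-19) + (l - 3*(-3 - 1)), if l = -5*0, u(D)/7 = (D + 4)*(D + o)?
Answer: 1342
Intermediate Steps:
o = -3 (o = -8/3 + (⅓)*(-1) = -8/3 - ⅓ = -3)
u(D) = 7*(-3 + D)*(4 + D) (u(D) = 7*((D + 4)*(D - 3)) = 7*((4 + D)*(-3 + D)) = 7*((-3 + D)*(4 + D)) = 7*(-3 + D)*(4 + D))
l = 0
u(-2)*(-19) + (l - 3*(-3 - 1)) = (-84 + 7*(-2) + 7*(-2)²)*(-19) + (0 - 3*(-3 - 1)) = (-84 - 14 + 7*4)*(-19) + (0 - 3*(-4)) = (-84 - 14 + 28)*(-19) + (0 + 12) = -70*(-19) + 12 = 1330 + 12 = 1342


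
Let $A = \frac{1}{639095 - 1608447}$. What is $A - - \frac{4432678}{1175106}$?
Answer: $\frac{2148412054775}{569545675656} \approx 3.7722$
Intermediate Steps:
$A = - \frac{1}{969352}$ ($A = \frac{1}{-969352} = - \frac{1}{969352} \approx -1.0316 \cdot 10^{-6}$)
$A - - \frac{4432678}{1175106} = - \frac{1}{969352} - - \frac{4432678}{1175106} = - \frac{1}{969352} - \left(-4432678\right) \frac{1}{1175106} = - \frac{1}{969352} - - \frac{2216339}{587553} = - \frac{1}{969352} + \frac{2216339}{587553} = \frac{2148412054775}{569545675656}$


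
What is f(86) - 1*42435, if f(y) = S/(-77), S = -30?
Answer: -3267465/77 ≈ -42435.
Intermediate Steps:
f(y) = 30/77 (f(y) = -30/(-77) = -30*(-1/77) = 30/77)
f(86) - 1*42435 = 30/77 - 1*42435 = 30/77 - 42435 = -3267465/77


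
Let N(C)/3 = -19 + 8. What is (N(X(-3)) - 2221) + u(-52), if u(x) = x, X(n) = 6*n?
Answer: -2306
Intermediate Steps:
N(C) = -33 (N(C) = 3*(-19 + 8) = 3*(-11) = -33)
(N(X(-3)) - 2221) + u(-52) = (-33 - 2221) - 52 = -2254 - 52 = -2306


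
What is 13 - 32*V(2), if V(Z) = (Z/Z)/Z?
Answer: -3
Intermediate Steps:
V(Z) = 1/Z
13 - 32*V(2) = 13 - 32/2 = 13 - 32*½ = 13 - 16 = -3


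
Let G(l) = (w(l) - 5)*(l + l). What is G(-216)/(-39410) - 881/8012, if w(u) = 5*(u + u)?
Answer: -752818357/31575292 ≈ -23.842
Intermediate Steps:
w(u) = 10*u (w(u) = 5*(2*u) = 10*u)
G(l) = 2*l*(-5 + 10*l) (G(l) = (10*l - 5)*(l + l) = (-5 + 10*l)*(2*l) = 2*l*(-5 + 10*l))
G(-216)/(-39410) - 881/8012 = (10*(-216)*(-1 + 2*(-216)))/(-39410) - 881/8012 = (10*(-216)*(-1 - 432))*(-1/39410) - 881*1/8012 = (10*(-216)*(-433))*(-1/39410) - 881/8012 = 935280*(-1/39410) - 881/8012 = -93528/3941 - 881/8012 = -752818357/31575292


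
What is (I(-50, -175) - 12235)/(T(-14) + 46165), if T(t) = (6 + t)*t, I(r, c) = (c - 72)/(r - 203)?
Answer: -3095208/11708081 ≈ -0.26437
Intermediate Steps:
I(r, c) = (-72 + c)/(-203 + r)
T(t) = t*(6 + t)
(I(-50, -175) - 12235)/(T(-14) + 46165) = ((-72 - 175)/(-203 - 50) - 12235)/(-14*(6 - 14) + 46165) = (-247/(-253) - 12235)/(-14*(-8) + 46165) = (-1/253*(-247) - 12235)/(112 + 46165) = (247/253 - 12235)/46277 = -3095208/253*1/46277 = -3095208/11708081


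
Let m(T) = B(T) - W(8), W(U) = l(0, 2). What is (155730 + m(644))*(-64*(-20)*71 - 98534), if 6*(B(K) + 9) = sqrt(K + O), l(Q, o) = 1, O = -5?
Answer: -1191880880 - 3827*sqrt(71) ≈ -1.1919e+9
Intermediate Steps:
W(U) = 1
B(K) = -9 + sqrt(-5 + K)/6 (B(K) = -9 + sqrt(K - 5)/6 = -9 + sqrt(-5 + K)/6)
m(T) = -10 + sqrt(-5 + T)/6 (m(T) = (-9 + sqrt(-5 + T)/6) - 1*1 = (-9 + sqrt(-5 + T)/6) - 1 = -10 + sqrt(-5 + T)/6)
(155730 + m(644))*(-64*(-20)*71 - 98534) = (155730 + (-10 + sqrt(-5 + 644)/6))*(-64*(-20)*71 - 98534) = (155730 + (-10 + sqrt(639)/6))*(1280*71 - 98534) = (155730 + (-10 + (3*sqrt(71))/6))*(90880 - 98534) = (155730 + (-10 + sqrt(71)/2))*(-7654) = (155720 + sqrt(71)/2)*(-7654) = -1191880880 - 3827*sqrt(71)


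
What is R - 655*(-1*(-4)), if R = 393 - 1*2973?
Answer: -5200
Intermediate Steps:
R = -2580 (R = 393 - 2973 = -2580)
R - 655*(-1*(-4)) = -2580 - 655*(-1*(-4)) = -2580 - 655*4 = -2580 - 1*2620 = -2580 - 2620 = -5200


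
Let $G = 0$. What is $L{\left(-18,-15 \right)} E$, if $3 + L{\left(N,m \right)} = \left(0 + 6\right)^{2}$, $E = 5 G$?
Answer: $0$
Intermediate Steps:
$E = 0$ ($E = 5 \cdot 0 = 0$)
$L{\left(N,m \right)} = 33$ ($L{\left(N,m \right)} = -3 + \left(0 + 6\right)^{2} = -3 + 6^{2} = -3 + 36 = 33$)
$L{\left(-18,-15 \right)} E = 33 \cdot 0 = 0$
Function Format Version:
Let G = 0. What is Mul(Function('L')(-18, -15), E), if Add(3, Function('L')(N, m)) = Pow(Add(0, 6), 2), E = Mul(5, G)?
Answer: 0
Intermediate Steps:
E = 0 (E = Mul(5, 0) = 0)
Function('L')(N, m) = 33 (Function('L')(N, m) = Add(-3, Pow(Add(0, 6), 2)) = Add(-3, Pow(6, 2)) = Add(-3, 36) = 33)
Mul(Function('L')(-18, -15), E) = Mul(33, 0) = 0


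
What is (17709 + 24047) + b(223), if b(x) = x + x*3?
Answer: 42648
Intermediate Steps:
b(x) = 4*x (b(x) = x + 3*x = 4*x)
(17709 + 24047) + b(223) = (17709 + 24047) + 4*223 = 41756 + 892 = 42648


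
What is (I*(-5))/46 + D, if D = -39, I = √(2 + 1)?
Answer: -39 - 5*√3/46 ≈ -39.188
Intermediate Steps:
I = √3 ≈ 1.7320
(I*(-5))/46 + D = (√3*(-5))/46 - 39 = -5*√3*(1/46) - 39 = -5*√3/46 - 39 = -39 - 5*√3/46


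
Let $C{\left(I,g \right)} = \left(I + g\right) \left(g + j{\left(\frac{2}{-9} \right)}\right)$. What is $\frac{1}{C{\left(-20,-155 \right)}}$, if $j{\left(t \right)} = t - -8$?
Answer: $\frac{9}{231875} \approx 3.8814 \cdot 10^{-5}$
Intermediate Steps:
$j{\left(t \right)} = 8 + t$ ($j{\left(t \right)} = t + 8 = 8 + t$)
$C{\left(I,g \right)} = \left(\frac{70}{9} + g\right) \left(I + g\right)$ ($C{\left(I,g \right)} = \left(I + g\right) \left(g + \left(8 + \frac{2}{-9}\right)\right) = \left(I + g\right) \left(g + \left(8 + 2 \left(- \frac{1}{9}\right)\right)\right) = \left(I + g\right) \left(g + \left(8 - \frac{2}{9}\right)\right) = \left(I + g\right) \left(g + \frac{70}{9}\right) = \left(I + g\right) \left(\frac{70}{9} + g\right) = \left(\frac{70}{9} + g\right) \left(I + g\right)$)
$\frac{1}{C{\left(-20,-155 \right)}} = \frac{1}{\left(-155\right)^{2} + \frac{70}{9} \left(-20\right) + \frac{70}{9} \left(-155\right) - -3100} = \frac{1}{24025 - \frac{1400}{9} - \frac{10850}{9} + 3100} = \frac{1}{\frac{231875}{9}} = \frac{9}{231875}$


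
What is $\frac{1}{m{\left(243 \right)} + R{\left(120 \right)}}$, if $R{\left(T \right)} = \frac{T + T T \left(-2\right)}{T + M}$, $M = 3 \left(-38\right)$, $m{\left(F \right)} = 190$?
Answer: $- \frac{1}{4590} \approx -0.00021786$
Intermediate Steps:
$M = -114$
$R{\left(T \right)} = \frac{T - 2 T^{2}}{-114 + T}$ ($R{\left(T \right)} = \frac{T + T T \left(-2\right)}{T - 114} = \frac{T + T^{2} \left(-2\right)}{-114 + T} = \frac{T - 2 T^{2}}{-114 + T}$)
$\frac{1}{m{\left(243 \right)} + R{\left(120 \right)}} = \frac{1}{190 + \frac{120 \left(1 - 240\right)}{-114 + 120}} = \frac{1}{190 + \frac{120 \left(1 - 240\right)}{6}} = \frac{1}{190 + 120 \cdot \frac{1}{6} \left(-239\right)} = \frac{1}{190 - 4780} = \frac{1}{-4590} = - \frac{1}{4590}$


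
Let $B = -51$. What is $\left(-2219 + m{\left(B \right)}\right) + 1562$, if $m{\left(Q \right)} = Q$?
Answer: $-708$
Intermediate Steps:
$\left(-2219 + m{\left(B \right)}\right) + 1562 = \left(-2219 - 51\right) + 1562 = -2270 + 1562 = -708$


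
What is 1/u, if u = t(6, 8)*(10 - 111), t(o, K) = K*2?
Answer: -1/1616 ≈ -0.00061881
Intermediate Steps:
t(o, K) = 2*K
u = -1616 (u = (2*8)*(10 - 111) = 16*(-101) = -1616)
1/u = 1/(-1616) = -1/1616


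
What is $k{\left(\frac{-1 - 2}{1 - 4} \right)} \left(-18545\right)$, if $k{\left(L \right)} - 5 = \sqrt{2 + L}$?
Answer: $-92725 - 18545 \sqrt{3} \approx -1.2485 \cdot 10^{5}$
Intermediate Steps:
$k{\left(L \right)} = 5 + \sqrt{2 + L}$
$k{\left(\frac{-1 - 2}{1 - 4} \right)} \left(-18545\right) = \left(5 + \sqrt{2 + \frac{-1 - 2}{1 - 4}}\right) \left(-18545\right) = \left(5 + \sqrt{2 - \frac{3}{-3}}\right) \left(-18545\right) = \left(5 + \sqrt{2 - -1}\right) \left(-18545\right) = \left(5 + \sqrt{2 + 1}\right) \left(-18545\right) = \left(5 + \sqrt{3}\right) \left(-18545\right) = -92725 - 18545 \sqrt{3}$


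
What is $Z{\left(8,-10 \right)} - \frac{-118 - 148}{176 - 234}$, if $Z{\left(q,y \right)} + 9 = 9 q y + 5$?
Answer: $- \frac{21129}{29} \approx -728.59$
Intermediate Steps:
$Z{\left(q,y \right)} = -4 + 9 q y$ ($Z{\left(q,y \right)} = -9 + \left(9 q y + 5\right) = -9 + \left(5 + 9 q y\right) = -4 + 9 q y$)
$Z{\left(8,-10 \right)} - \frac{-118 - 148}{176 - 234} = \left(-4 + 9 \cdot 8 \left(-10\right)\right) - \frac{-118 - 148}{176 - 234} = \left(-4 - 720\right) - - \frac{266}{-58} = -724 - \left(-266\right) \left(- \frac{1}{58}\right) = -724 - \frac{133}{29} = - \frac{21129}{29}$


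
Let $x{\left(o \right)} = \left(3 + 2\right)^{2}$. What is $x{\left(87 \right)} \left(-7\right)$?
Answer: $-175$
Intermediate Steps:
$x{\left(o \right)} = 25$ ($x{\left(o \right)} = 5^{2} = 25$)
$x{\left(87 \right)} \left(-7\right) = 25 \left(-7\right) = -175$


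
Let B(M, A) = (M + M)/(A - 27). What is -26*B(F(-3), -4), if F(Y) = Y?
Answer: -156/31 ≈ -5.0323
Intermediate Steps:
B(M, A) = 2*M/(-27 + A) (B(M, A) = (2*M)/(-27 + A) = 2*M/(-27 + A))
-26*B(F(-3), -4) = -52*(-3)/(-27 - 4) = -52*(-3)/(-31) = -52*(-3)*(-1)/31 = -26*6/31 = -156/31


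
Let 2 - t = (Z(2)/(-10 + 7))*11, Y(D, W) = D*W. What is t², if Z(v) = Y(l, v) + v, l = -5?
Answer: 6724/9 ≈ 747.11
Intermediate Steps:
Z(v) = -4*v (Z(v) = -5*v + v = -4*v)
t = -82/3 (t = 2 - (-4*2)/(-10 + 7)*11 = 2 - (-8/(-3))*11 = 2 - (-8*(-⅓))*11 = 2 - 8*11/3 = 2 - 1*88/3 = 2 - 88/3 = -82/3 ≈ -27.333)
t² = (-82/3)² = 6724/9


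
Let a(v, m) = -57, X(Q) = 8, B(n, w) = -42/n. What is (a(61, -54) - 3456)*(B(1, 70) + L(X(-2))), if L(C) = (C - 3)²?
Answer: 59721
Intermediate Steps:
L(C) = (-3 + C)²
(a(61, -54) - 3456)*(B(1, 70) + L(X(-2))) = (-57 - 3456)*(-42/1 + (-3 + 8)²) = -3513*(-42*1 + 5²) = -3513*(-42 + 25) = -3513*(-17) = 59721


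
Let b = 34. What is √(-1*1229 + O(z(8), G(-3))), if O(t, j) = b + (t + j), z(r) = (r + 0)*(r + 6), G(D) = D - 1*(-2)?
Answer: 2*I*√271 ≈ 32.924*I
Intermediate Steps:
G(D) = 2 + D (G(D) = D + 2 = 2 + D)
z(r) = r*(6 + r)
O(t, j) = 34 + j + t (O(t, j) = 34 + (t + j) = 34 + (j + t) = 34 + j + t)
√(-1*1229 + O(z(8), G(-3))) = √(-1*1229 + (34 + (2 - 3) + 8*(6 + 8))) = √(-1229 + (34 - 1 + 8*14)) = √(-1229 + (34 - 1 + 112)) = √(-1229 + 145) = √(-1084) = 2*I*√271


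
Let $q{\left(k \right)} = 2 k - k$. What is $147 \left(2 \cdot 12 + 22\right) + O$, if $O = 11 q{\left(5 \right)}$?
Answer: $6817$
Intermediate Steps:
$q{\left(k \right)} = k$
$O = 55$ ($O = 11 \cdot 5 = 55$)
$147 \left(2 \cdot 12 + 22\right) + O = 147 \left(2 \cdot 12 + 22\right) + 55 = 147 \left(24 + 22\right) + 55 = 147 \cdot 46 + 55 = 6762 + 55 = 6817$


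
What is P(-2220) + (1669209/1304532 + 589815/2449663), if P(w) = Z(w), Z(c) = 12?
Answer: 14402132446913/1065221257572 ≈ 13.520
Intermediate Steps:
P(w) = 12
P(-2220) + (1669209/1304532 + 589815/2449663) = 12 + (1669209/1304532 + 589815/2449663) = 12 + (1669209*(1/1304532) + 589815*(1/2449663)) = 12 + (556403/434844 + 589815/2449663) = 12 + 1619477356049/1065221257572 = 14402132446913/1065221257572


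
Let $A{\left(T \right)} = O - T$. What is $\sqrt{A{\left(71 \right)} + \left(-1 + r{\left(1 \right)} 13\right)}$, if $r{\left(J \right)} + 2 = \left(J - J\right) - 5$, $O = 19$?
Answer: $12 i \approx 12.0 i$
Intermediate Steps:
$A{\left(T \right)} = 19 - T$
$r{\left(J \right)} = -7$ ($r{\left(J \right)} = -2 + \left(\left(J - J\right) - 5\right) = -2 + \left(0 - 5\right) = -2 - 5 = -7$)
$\sqrt{A{\left(71 \right)} + \left(-1 + r{\left(1 \right)} 13\right)} = \sqrt{\left(19 - 71\right) - 92} = \sqrt{-52 - 92} = \sqrt{-144} = 12 i$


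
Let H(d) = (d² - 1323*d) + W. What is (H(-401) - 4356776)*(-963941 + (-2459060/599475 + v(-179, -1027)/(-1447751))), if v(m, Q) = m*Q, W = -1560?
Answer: 613563667784002397141504/173578106145 ≈ 3.5348e+12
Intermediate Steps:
v(m, Q) = Q*m
H(d) = -1560 + d² - 1323*d (H(d) = (d² - 1323*d) - 1560 = -1560 + d² - 1323*d)
(H(-401) - 4356776)*(-963941 + (-2459060/599475 + v(-179, -1027)/(-1447751))) = ((-1560 + (-401)² - 1323*(-401)) - 4356776)*(-963941 + (-2459060/599475 - 1027*(-179)/(-1447751))) = ((-1560 + 160801 + 530523) - 4356776)*(-963941 + (-2459060*1/599475 + 183833*(-1/1447751))) = (689764 - 4356776)*(-963941 + (-491812/119895 - 183833/1447751)) = -3667012*(-963941 - 734061972347/173578106145) = -3667012*(-167319787277489792/173578106145) = 613563667784002397141504/173578106145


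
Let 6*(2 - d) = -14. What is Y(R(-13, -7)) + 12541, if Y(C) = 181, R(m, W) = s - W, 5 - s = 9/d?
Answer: 12722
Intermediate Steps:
d = 13/3 (d = 2 - ⅙*(-14) = 2 + 7/3 = 13/3 ≈ 4.3333)
s = 38/13 (s = 5 - 9/13/3 = 5 - 9*3/13 = 5 - 1*27/13 = 5 - 27/13 = 38/13 ≈ 2.9231)
R(m, W) = 38/13 - W
Y(R(-13, -7)) + 12541 = 181 + 12541 = 12722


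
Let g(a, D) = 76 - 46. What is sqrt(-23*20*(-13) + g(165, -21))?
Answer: sqrt(6010) ≈ 77.524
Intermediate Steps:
g(a, D) = 30
sqrt(-23*20*(-13) + g(165, -21)) = sqrt(-23*20*(-13) + 30) = sqrt(-460*(-13) + 30) = sqrt(5980 + 30) = sqrt(6010)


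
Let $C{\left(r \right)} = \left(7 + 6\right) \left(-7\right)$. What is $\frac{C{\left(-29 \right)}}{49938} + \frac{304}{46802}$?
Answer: $\frac{780155}{166942734} \approx 0.0046732$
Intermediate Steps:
$C{\left(r \right)} = -91$ ($C{\left(r \right)} = 13 \left(-7\right) = -91$)
$\frac{C{\left(-29 \right)}}{49938} + \frac{304}{46802} = - \frac{91}{49938} + \frac{304}{46802} = \left(-91\right) \frac{1}{49938} + 304 \cdot \frac{1}{46802} = - \frac{13}{7134} + \frac{152}{23401} = \frac{780155}{166942734}$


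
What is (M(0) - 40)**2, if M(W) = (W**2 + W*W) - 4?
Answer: 1936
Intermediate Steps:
M(W) = -4 + 2*W**2 (M(W) = (W**2 + W**2) - 4 = 2*W**2 - 4 = -4 + 2*W**2)
(M(0) - 40)**2 = ((-4 + 2*0**2) - 40)**2 = ((-4 + 2*0) - 40)**2 = ((-4 + 0) - 40)**2 = (-4 - 40)**2 = (-44)**2 = 1936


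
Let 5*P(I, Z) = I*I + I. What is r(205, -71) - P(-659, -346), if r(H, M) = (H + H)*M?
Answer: -579172/5 ≈ -1.1583e+5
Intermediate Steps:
r(H, M) = 2*H*M (r(H, M) = (2*H)*M = 2*H*M)
P(I, Z) = I/5 + I**2/5 (P(I, Z) = (I*I + I)/5 = (I**2 + I)/5 = (I + I**2)/5 = I/5 + I**2/5)
r(205, -71) - P(-659, -346) = 2*205*(-71) - (-659)*(1 - 659)/5 = -29110 - (-659)*(-658)/5 = -29110 - 1*433622/5 = -29110 - 433622/5 = -579172/5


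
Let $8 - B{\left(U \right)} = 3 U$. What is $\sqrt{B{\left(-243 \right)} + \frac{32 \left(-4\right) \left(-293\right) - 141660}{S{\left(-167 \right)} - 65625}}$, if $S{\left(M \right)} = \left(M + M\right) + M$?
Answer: $\frac{\sqrt{807382226067}}{33063} \approx 27.177$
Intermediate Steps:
$B{\left(U \right)} = 8 - 3 U$
$S{\left(M \right)} = 3 M$ ($S{\left(M \right)} = 2 M + M = 3 M$)
$\sqrt{B{\left(-243 \right)} + \frac{32 \left(-4\right) \left(-293\right) - 141660}{S{\left(-167 \right)} - 65625}} = \sqrt{\left(8 - -729\right) + \frac{32 \left(-4\right) \left(-293\right) - 141660}{3 \left(-167\right) - 65625}} = \sqrt{\left(8 + 729\right) + \frac{\left(-128\right) \left(-293\right) - 141660}{-501 - 65625}} = \sqrt{737 + \frac{37504 - 141660}{-66126}} = \sqrt{737 - - \frac{52078}{33063}} = \sqrt{737 + \frac{52078}{33063}} = \sqrt{\frac{24419509}{33063}} = \frac{\sqrt{807382226067}}{33063}$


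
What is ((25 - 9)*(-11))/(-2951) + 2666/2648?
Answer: 4166707/3907124 ≈ 1.0664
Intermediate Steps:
((25 - 9)*(-11))/(-2951) + 2666/2648 = (16*(-11))*(-1/2951) + 2666*(1/2648) = -176*(-1/2951) + 1333/1324 = 176/2951 + 1333/1324 = 4166707/3907124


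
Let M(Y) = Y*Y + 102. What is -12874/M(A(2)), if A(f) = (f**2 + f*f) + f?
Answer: -6437/101 ≈ -63.733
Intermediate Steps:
A(f) = f + 2*f**2 (A(f) = (f**2 + f**2) + f = 2*f**2 + f = f + 2*f**2)
M(Y) = 102 + Y**2 (M(Y) = Y**2 + 102 = 102 + Y**2)
-12874/M(A(2)) = -12874/(102 + (2*(1 + 2*2))**2) = -12874/(102 + (2*(1 + 4))**2) = -12874/(102 + (2*5)**2) = -12874/(102 + 10**2) = -12874/(102 + 100) = -12874/202 = -12874*1/202 = -6437/101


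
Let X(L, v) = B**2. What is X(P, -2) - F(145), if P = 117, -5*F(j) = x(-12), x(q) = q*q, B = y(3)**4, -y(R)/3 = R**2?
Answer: 1412147682549/5 ≈ 2.8243e+11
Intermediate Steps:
y(R) = -3*R**2
B = 531441 (B = (-3*3**2)**4 = (-3*9)**4 = (-27)**4 = 531441)
x(q) = q**2
F(j) = -144/5 (F(j) = -1/5*(-12)**2 = -1/5*144 = -144/5)
X(L, v) = 282429536481 (X(L, v) = 531441**2 = 282429536481)
X(P, -2) - F(145) = 282429536481 - 1*(-144/5) = 282429536481 + 144/5 = 1412147682549/5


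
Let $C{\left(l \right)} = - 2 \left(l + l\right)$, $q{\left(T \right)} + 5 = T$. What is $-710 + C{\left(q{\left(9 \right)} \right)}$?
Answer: $-726$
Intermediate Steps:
$q{\left(T \right)} = -5 + T$
$C{\left(l \right)} = - 4 l$ ($C{\left(l \right)} = - 2 \cdot 2 l = - 4 l$)
$-710 + C{\left(q{\left(9 \right)} \right)} = -710 - 4 \left(-5 + 9\right) = -710 - 16 = -726$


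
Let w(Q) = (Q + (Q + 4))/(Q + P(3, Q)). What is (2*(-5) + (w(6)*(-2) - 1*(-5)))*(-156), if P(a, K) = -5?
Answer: 5772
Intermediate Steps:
w(Q) = (4 + 2*Q)/(-5 + Q) (w(Q) = (Q + (Q + 4))/(Q - 5) = (Q + (4 + Q))/(-5 + Q) = (4 + 2*Q)/(-5 + Q))
(2*(-5) + (w(6)*(-2) - 1*(-5)))*(-156) = (2*(-5) + ((2*(2 + 6)/(-5 + 6))*(-2) - 1*(-5)))*(-156) = (-10 + ((2*8/1)*(-2) + 5))*(-156) = (-10 + ((2*1*8)*(-2) + 5))*(-156) = (-10 + (16*(-2) + 5))*(-156) = (-10 + (-32 + 5))*(-156) = (-10 - 27)*(-156) = -37*(-156) = 5772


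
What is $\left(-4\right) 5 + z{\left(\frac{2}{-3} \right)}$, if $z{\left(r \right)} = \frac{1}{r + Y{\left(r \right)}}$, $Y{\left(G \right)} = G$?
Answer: $- \frac{83}{4} \approx -20.75$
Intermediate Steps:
$z{\left(r \right)} = \frac{1}{2 r}$ ($z{\left(r \right)} = \frac{1}{r + r} = \frac{1}{2 r}$)
$\left(-4\right) 5 + z{\left(\frac{2}{-3} \right)} = \left(-4\right) 5 + \frac{1}{2 \frac{2}{-3}} = -20 + \frac{1}{2 \cdot 2 \left(- \frac{1}{3}\right)} = -20 + \frac{1}{2 \left(- \frac{2}{3}\right)} = -20 + \frac{1}{2} \left(- \frac{3}{2}\right) = -20 - \frac{3}{4} = - \frac{83}{4}$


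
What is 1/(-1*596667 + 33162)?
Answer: -1/563505 ≈ -1.7746e-6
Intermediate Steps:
1/(-1*596667 + 33162) = 1/(-596667 + 33162) = 1/(-563505) = -1/563505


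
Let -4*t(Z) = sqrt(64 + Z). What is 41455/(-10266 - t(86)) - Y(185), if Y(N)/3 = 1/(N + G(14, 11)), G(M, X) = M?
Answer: -226682669893/55927356209 - 414550*sqrt(6)/843125973 ≈ -4.0544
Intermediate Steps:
t(Z) = -sqrt(64 + Z)/4
Y(N) = 3/(14 + N) (Y(N) = 3/(N + 14) = 3/(14 + N))
41455/(-10266 - t(86)) - Y(185) = 41455/(-10266 - (-1)*sqrt(64 + 86)/4) - 3/(14 + 185) = 41455/(-10266 - (-1)*sqrt(150)/4) - 3/199 = 41455/(-10266 - (-1)*5*sqrt(6)/4) - 3/199 = 41455/(-10266 - (-5)*sqrt(6)/4) - 1*3/199 = 41455/(-10266 + 5*sqrt(6)/4) - 3/199 = -3/199 + 41455/(-10266 + 5*sqrt(6)/4)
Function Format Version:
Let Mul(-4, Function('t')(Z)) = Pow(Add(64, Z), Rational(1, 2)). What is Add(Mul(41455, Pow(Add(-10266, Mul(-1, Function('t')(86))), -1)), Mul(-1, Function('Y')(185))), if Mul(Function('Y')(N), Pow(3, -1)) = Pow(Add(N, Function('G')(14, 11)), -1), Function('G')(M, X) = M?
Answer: Add(Rational(-226682669893, 55927356209), Mul(Rational(-414550, 843125973), Pow(6, Rational(1, 2)))) ≈ -4.0544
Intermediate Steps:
Function('t')(Z) = Mul(Rational(-1, 4), Pow(Add(64, Z), Rational(1, 2)))
Function('Y')(N) = Mul(3, Pow(Add(14, N), -1)) (Function('Y')(N) = Mul(3, Pow(Add(N, 14), -1)) = Mul(3, Pow(Add(14, N), -1)))
Add(Mul(41455, Pow(Add(-10266, Mul(-1, Function('t')(86))), -1)), Mul(-1, Function('Y')(185))) = Add(Mul(41455, Pow(Add(-10266, Mul(-1, Mul(Rational(-1, 4), Pow(Add(64, 86), Rational(1, 2))))), -1)), Mul(-1, Mul(3, Pow(Add(14, 185), -1)))) = Add(Mul(41455, Pow(Add(-10266, Mul(-1, Mul(Rational(-1, 4), Pow(150, Rational(1, 2))))), -1)), Mul(-1, Mul(3, Pow(199, -1)))) = Add(Mul(41455, Pow(Add(-10266, Mul(-1, Mul(Rational(-1, 4), Mul(5, Pow(6, Rational(1, 2)))))), -1)), Mul(-1, Mul(3, Rational(1, 199)))) = Add(Mul(41455, Pow(Add(-10266, Mul(-1, Mul(Rational(-5, 4), Pow(6, Rational(1, 2))))), -1)), Mul(-1, Rational(3, 199))) = Add(Mul(41455, Pow(Add(-10266, Mul(Rational(5, 4), Pow(6, Rational(1, 2)))), -1)), Rational(-3, 199)) = Add(Rational(-3, 199), Mul(41455, Pow(Add(-10266, Mul(Rational(5, 4), Pow(6, Rational(1, 2)))), -1)))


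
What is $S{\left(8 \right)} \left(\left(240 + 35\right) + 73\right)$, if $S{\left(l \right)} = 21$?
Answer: $7308$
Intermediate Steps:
$S{\left(8 \right)} \left(\left(240 + 35\right) + 73\right) = 21 \left(\left(240 + 35\right) + 73\right) = 21 \left(275 + 73\right) = 21 \cdot 348 = 7308$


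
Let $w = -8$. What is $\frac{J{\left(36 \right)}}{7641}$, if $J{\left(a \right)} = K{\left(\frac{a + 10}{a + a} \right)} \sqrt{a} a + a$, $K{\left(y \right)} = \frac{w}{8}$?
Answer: $- \frac{20}{849} \approx -0.023557$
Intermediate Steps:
$K{\left(y \right)} = -1$ ($K{\left(y \right)} = - \frac{8}{8} = \left(-8\right) \frac{1}{8} = -1$)
$J{\left(a \right)} = a - a^{\frac{3}{2}}$ ($J{\left(a \right)} = - \sqrt{a} a + a = - a^{\frac{3}{2}} + a = a - a^{\frac{3}{2}}$)
$\frac{J{\left(36 \right)}}{7641} = \frac{36 - 36^{\frac{3}{2}}}{7641} = \left(36 - 216\right) \frac{1}{7641} = \left(-180\right) \frac{1}{7641} = - \frac{20}{849}$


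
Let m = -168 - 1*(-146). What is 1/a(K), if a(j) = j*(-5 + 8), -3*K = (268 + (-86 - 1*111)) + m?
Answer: -1/49 ≈ -0.020408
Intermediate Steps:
m = -22 (m = -168 + 146 = -22)
K = -49/3 (K = -((268 + (-86 - 1*111)) - 22)/3 = -((268 + (-86 - 111)) - 22)/3 = -((268 - 197) - 22)/3 = -(71 - 22)/3 = -⅓*49 = -49/3 ≈ -16.333)
a(j) = 3*j (a(j) = j*3 = 3*j)
1/a(K) = 1/(3*(-49/3)) = 1/(-49) = -1/49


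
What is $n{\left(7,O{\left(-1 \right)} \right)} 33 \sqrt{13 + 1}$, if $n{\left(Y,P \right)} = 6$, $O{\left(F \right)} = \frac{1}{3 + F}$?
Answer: $198 \sqrt{14} \approx 740.85$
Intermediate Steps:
$n{\left(7,O{\left(-1 \right)} \right)} 33 \sqrt{13 + 1} = 6 \cdot 33 \sqrt{13 + 1} = 198 \sqrt{14}$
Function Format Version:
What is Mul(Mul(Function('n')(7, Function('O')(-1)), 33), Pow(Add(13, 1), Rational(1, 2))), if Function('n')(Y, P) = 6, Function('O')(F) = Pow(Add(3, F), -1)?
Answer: Mul(198, Pow(14, Rational(1, 2))) ≈ 740.85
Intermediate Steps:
Mul(Mul(Function('n')(7, Function('O')(-1)), 33), Pow(Add(13, 1), Rational(1, 2))) = Mul(Mul(6, 33), Pow(Add(13, 1), Rational(1, 2))) = Mul(198, Pow(14, Rational(1, 2)))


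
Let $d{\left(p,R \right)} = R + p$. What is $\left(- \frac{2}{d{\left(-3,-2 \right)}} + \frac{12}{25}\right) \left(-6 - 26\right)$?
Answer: $- \frac{704}{25} \approx -28.16$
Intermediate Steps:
$\left(- \frac{2}{d{\left(-3,-2 \right)}} + \frac{12}{25}\right) \left(-6 - 26\right) = \left(- \frac{2}{-2 - 3} + \frac{12}{25}\right) \left(-6 - 26\right) = \left(- \frac{2}{-5} + 12 \cdot \frac{1}{25}\right) \left(-32\right) = \left(\left(-2\right) \left(- \frac{1}{5}\right) + \frac{12}{25}\right) \left(-32\right) = \left(\frac{2}{5} + \frac{12}{25}\right) \left(-32\right) = \frac{22}{25} \left(-32\right) = - \frac{704}{25}$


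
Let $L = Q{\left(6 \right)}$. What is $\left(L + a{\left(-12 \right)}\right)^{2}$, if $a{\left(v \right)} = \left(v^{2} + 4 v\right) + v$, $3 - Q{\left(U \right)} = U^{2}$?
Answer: $2601$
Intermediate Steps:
$Q{\left(U \right)} = 3 - U^{2}$
$L = -33$ ($L = 3 - 6^{2} = 3 - 36 = -33$)
$a{\left(v \right)} = v^{2} + 5 v$
$\left(L + a{\left(-12 \right)}\right)^{2} = \left(-33 - 12 \left(5 - 12\right)\right)^{2} = \left(-33 - -84\right)^{2} = \left(-33 + 84\right)^{2} = 51^{2} = 2601$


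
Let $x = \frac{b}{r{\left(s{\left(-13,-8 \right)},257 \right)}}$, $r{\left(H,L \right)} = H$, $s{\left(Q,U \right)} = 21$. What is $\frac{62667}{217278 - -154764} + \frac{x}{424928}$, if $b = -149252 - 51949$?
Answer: $\frac{116487013}{798439712} \approx 0.14589$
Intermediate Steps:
$b = -201201$
$x = -9581$ ($x = - \frac{201201}{21} = \left(-201201\right) \frac{1}{21} = -9581$)
$\frac{62667}{217278 - -154764} + \frac{x}{424928} = \frac{62667}{217278 - -154764} - \frac{9581}{424928} = \frac{62667}{217278 + 154764} - \frac{9581}{424928} = \frac{62667}{372042} - \frac{9581}{424928} = 62667 \cdot \frac{1}{372042} - \frac{9581}{424928} = \frac{633}{3758} - \frac{9581}{424928} = \frac{116487013}{798439712}$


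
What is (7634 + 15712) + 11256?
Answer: 34602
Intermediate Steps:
(7634 + 15712) + 11256 = 23346 + 11256 = 34602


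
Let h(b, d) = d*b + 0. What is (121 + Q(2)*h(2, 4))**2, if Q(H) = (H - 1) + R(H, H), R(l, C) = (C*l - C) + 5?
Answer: 34225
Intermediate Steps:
R(l, C) = 5 - C + C*l (R(l, C) = (-C + C*l) + 5 = 5 - C + C*l)
h(b, d) = b*d (h(b, d) = b*d + 0 = b*d)
Q(H) = 4 + H**2 (Q(H) = (H - 1) + (5 - H + H*H) = (-1 + H) + (5 - H + H**2) = (-1 + H) + (5 + H**2 - H) = 4 + H**2)
(121 + Q(2)*h(2, 4))**2 = (121 + (4 + 2**2)*(2*4))**2 = (121 + (4 + 4)*8)**2 = (121 + 8*8)**2 = (121 + 64)**2 = 185**2 = 34225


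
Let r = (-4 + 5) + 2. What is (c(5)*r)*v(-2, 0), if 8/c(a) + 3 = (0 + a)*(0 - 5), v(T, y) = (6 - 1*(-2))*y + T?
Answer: 12/7 ≈ 1.7143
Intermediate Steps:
v(T, y) = T + 8*y (v(T, y) = (6 + 2)*y + T = 8*y + T = T + 8*y)
c(a) = 8/(-3 - 5*a) (c(a) = 8/(-3 + (0 + a)*(0 - 5)) = 8/(-3 + a*(-5)) = 8/(-3 - 5*a))
r = 3 (r = 1 + 2 = 3)
(c(5)*r)*v(-2, 0) = (-8/(3 + 5*5)*3)*(-2 + 8*0) = (-8/(3 + 25)*3)*(-2 + 0) = (-8/28*3)*(-2) = (-8*1/28*3)*(-2) = -2/7*3*(-2) = -6/7*(-2) = 12/7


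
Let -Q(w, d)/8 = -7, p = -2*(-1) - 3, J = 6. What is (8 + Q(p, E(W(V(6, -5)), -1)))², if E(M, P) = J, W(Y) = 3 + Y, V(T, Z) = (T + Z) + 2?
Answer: 4096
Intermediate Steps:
V(T, Z) = 2 + T + Z
E(M, P) = 6
p = -1 (p = 2 - 3 = -1)
Q(w, d) = 56 (Q(w, d) = -8*(-7) = 56)
(8 + Q(p, E(W(V(6, -5)), -1)))² = (8 + 56)² = 64² = 4096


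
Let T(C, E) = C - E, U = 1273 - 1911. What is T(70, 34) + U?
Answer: -602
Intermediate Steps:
U = -638
T(70, 34) + U = (70 - 1*34) - 638 = (70 - 34) - 638 = 36 - 638 = -602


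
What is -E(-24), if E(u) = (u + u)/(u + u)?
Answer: -1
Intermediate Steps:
E(u) = 1 (E(u) = (2*u)/((2*u)) = (2*u)*(1/(2*u)) = 1)
-E(-24) = -1*1 = -1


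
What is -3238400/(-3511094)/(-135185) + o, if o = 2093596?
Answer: 99371956807549604/47464724239 ≈ 2.0936e+6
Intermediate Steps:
-3238400/(-3511094)/(-135185) + o = -3238400/(-3511094)/(-135185) + 2093596 = -3238400*(-1/3511094)*(-1/135185) + 2093596 = (1619200/1755547)*(-1/135185) + 2093596 = -323840/47464724239 + 2093596 = 99371956807549604/47464724239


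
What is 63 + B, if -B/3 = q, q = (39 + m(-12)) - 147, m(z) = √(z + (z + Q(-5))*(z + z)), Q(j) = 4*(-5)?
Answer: 387 - 18*√21 ≈ 304.51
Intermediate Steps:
Q(j) = -20
m(z) = √(z + 2*z*(-20 + z)) (m(z) = √(z + (z - 20)*(z + z)) = √(z + (-20 + z)*(2*z)) = √(z + 2*z*(-20 + z)))
q = -108 + 6*√21 (q = (39 + √(-12*(-39 + 2*(-12)))) - 147 = (39 + √(-12*(-39 - 24))) - 147 = (39 + √(-12*(-63))) - 147 = (39 + √756) - 147 = (39 + 6*√21) - 147 = -108 + 6*√21 ≈ -80.505)
B = 324 - 18*√21 (B = -3*(-108 + 6*√21) = 324 - 18*√21 ≈ 241.51)
63 + B = 63 + (324 - 18*√21) = 387 - 18*√21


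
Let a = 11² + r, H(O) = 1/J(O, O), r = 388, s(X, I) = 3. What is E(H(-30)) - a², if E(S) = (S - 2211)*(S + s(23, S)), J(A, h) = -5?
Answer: -6631809/25 ≈ -2.6527e+5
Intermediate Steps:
H(O) = -⅕ (H(O) = 1/(-5) = -⅕)
a = 509 (a = 11² + 388 = 121 + 388 = 509)
E(S) = (-2211 + S)*(3 + S) (E(S) = (S - 2211)*(S + 3) = (-2211 + S)*(3 + S))
E(H(-30)) - a² = (-6633 + (-⅕)² - 2208*(-⅕)) - 1*509² = (-6633 + 1/25 + 2208/5) - 1*259081 = -154784/25 - 259081 = -6631809/25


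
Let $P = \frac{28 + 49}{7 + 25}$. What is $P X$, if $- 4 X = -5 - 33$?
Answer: $\frac{1463}{64} \approx 22.859$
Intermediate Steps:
$X = \frac{19}{2}$ ($X = - \frac{-5 - 33}{4} = \left(- \frac{1}{4}\right) \left(-38\right) = \frac{19}{2} \approx 9.5$)
$P = \frac{77}{32} \approx 2.4063$
$P X = \frac{77}{32} \cdot \frac{19}{2} = \frac{1463}{64}$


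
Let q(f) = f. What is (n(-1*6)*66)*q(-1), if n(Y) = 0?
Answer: 0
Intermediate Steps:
(n(-1*6)*66)*q(-1) = (0*66)*(-1) = 0*(-1) = 0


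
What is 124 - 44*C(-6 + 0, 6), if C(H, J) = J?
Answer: -140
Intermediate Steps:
124 - 44*C(-6 + 0, 6) = 124 - 44*6 = 124 - 264 = -140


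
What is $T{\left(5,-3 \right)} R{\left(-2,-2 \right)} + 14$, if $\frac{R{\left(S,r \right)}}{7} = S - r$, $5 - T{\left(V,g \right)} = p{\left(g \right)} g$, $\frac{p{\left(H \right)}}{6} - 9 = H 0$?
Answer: $14$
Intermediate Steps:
$p{\left(H \right)} = 54$ ($p{\left(H \right)} = 54 + 6 H 0 = 54 + 6 \cdot 0 = 54 + 0 = 54$)
$T{\left(V,g \right)} = 5 - 54 g$
$R{\left(S,r \right)} = - 7 r + 7 S$ ($R{\left(S,r \right)} = 7 \left(S - r\right) = - 7 r + 7 S$)
$T{\left(5,-3 \right)} R{\left(-2,-2 \right)} + 14 = \left(5 - -162\right) \left(\left(-7\right) \left(-2\right) + 7 \left(-2\right)\right) + 14 = \left(5 + 162\right) \left(14 - 14\right) + 14 = 167 \cdot 0 + 14 = 0 + 14 = 14$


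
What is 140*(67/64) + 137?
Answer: 4537/16 ≈ 283.56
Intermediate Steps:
140*(67/64) + 137 = 2345/16 + 137 = 4537/16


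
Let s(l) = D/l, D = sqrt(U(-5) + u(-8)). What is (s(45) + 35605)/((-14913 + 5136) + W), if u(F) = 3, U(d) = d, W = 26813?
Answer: 35605/17036 + I*sqrt(2)/766620 ≈ 2.09 + 1.8447e-6*I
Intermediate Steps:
D = I*sqrt(2) (D = sqrt(-5 + 3) = sqrt(-2) = I*sqrt(2) ≈ 1.4142*I)
s(l) = I*sqrt(2)/l (s(l) = (I*sqrt(2))/l = I*sqrt(2)/l)
(s(45) + 35605)/((-14913 + 5136) + W) = (I*sqrt(2)/45 + 35605)/((-14913 + 5136) + 26813) = (I*sqrt(2)*(1/45) + 35605)/(-9777 + 26813) = (I*sqrt(2)/45 + 35605)/17036 = (35605 + I*sqrt(2)/45)*(1/17036) = 35605/17036 + I*sqrt(2)/766620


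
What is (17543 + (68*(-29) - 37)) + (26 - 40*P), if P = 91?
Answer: 11920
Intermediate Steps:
(17543 + (68*(-29) - 37)) + (26 - 40*P) = (17543 + (68*(-29) - 37)) + (26 - 40*91) = (17543 + (-1972 - 37)) + (26 - 3640) = (17543 - 2009) - 3614 = 15534 - 3614 = 11920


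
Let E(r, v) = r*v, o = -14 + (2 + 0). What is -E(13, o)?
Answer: 156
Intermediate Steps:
o = -12 (o = -14 + 2 = -12)
-E(13, o) = -13*(-12) = -1*(-156) = 156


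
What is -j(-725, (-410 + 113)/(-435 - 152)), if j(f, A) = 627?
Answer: -627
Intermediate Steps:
-j(-725, (-410 + 113)/(-435 - 152)) = -1*627 = -627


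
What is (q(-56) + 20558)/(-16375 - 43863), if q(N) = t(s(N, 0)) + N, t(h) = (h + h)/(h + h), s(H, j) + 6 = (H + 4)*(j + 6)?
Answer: -20503/60238 ≈ -0.34037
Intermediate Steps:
s(H, j) = -6 + (4 + H)*(6 + j) (s(H, j) = -6 + (H + 4)*(j + 6) = -6 + (4 + H)*(6 + j))
t(h) = 1 (t(h) = (2*h)/((2*h)) = (2*h)*(1/(2*h)) = 1)
q(N) = 1 + N
(q(-56) + 20558)/(-16375 - 43863) = ((1 - 56) + 20558)/(-16375 - 43863) = (-55 + 20558)/(-60238) = 20503*(-1/60238) = -20503/60238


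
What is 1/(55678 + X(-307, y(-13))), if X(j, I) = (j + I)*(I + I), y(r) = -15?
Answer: 1/65338 ≈ 1.5305e-5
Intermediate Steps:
X(j, I) = 2*I*(I + j) (X(j, I) = (I + j)*(2*I) = 2*I*(I + j))
1/(55678 + X(-307, y(-13))) = 1/(55678 + 2*(-15)*(-15 - 307)) = 1/(55678 + 2*(-15)*(-322)) = 1/(55678 + 9660) = 1/65338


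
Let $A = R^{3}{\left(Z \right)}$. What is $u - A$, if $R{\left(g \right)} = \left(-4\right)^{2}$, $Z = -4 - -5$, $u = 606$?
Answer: $-3490$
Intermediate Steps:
$Z = 1$ ($Z = -4 + 5 = 1$)
$R{\left(g \right)} = 16$
$A = 4096$ ($A = 16^{3} = 4096$)
$u - A = 606 - 4096 = -3490$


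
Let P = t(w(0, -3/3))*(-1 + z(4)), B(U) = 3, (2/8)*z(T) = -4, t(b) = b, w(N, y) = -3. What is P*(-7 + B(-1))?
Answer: -204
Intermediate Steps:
z(T) = -16 (z(T) = 4*(-4) = -16)
P = 51 (P = -3*(-1 - 16) = -3*(-17) = 51)
P*(-7 + B(-1)) = 51*(-7 + 3) = 51*(-4) = -204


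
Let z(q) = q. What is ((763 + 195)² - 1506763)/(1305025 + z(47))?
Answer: -196333/435024 ≈ -0.45132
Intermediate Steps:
((763 + 195)² - 1506763)/(1305025 + z(47)) = ((763 + 195)² - 1506763)/(1305025 + 47) = (958² - 1506763)/1305072 = (917764 - 1506763)*(1/1305072) = -588999*1/1305072 = -196333/435024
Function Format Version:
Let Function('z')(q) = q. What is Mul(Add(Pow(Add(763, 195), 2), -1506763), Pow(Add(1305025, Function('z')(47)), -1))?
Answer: Rational(-196333, 435024) ≈ -0.45132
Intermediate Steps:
Mul(Add(Pow(Add(763, 195), 2), -1506763), Pow(Add(1305025, Function('z')(47)), -1)) = Mul(Add(Pow(Add(763, 195), 2), -1506763), Pow(Add(1305025, 47), -1)) = Mul(Add(Pow(958, 2), -1506763), Pow(1305072, -1)) = Mul(Add(917764, -1506763), Rational(1, 1305072)) = Mul(-588999, Rational(1, 1305072)) = Rational(-196333, 435024)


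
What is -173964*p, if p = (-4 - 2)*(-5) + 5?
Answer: -6088740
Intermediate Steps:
p = 35 (p = -6*(-5) + 5 = 30 + 5 = 35)
-173964*p = -173964*35 = -6088740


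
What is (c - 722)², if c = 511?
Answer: 44521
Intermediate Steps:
(c - 722)² = (511 - 722)² = (-211)² = 44521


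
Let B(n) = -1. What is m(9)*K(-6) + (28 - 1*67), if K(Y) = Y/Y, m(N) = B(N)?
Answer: -40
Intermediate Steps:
m(N) = -1
K(Y) = 1
m(9)*K(-6) + (28 - 1*67) = -1*1 + (28 - 1*67) = -1 + (28 - 67) = -1 - 39 = -40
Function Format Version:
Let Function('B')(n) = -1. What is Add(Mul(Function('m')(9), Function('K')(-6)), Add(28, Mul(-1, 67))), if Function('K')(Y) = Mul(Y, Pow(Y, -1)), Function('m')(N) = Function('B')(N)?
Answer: -40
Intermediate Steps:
Function('m')(N) = -1
Function('K')(Y) = 1
Add(Mul(Function('m')(9), Function('K')(-6)), Add(28, Mul(-1, 67))) = Add(Mul(-1, 1), Add(28, Mul(-1, 67))) = Add(-1, Add(28, -67)) = Add(-1, -39) = -40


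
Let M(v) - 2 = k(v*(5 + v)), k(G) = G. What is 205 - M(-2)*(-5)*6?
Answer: 85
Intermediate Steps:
M(v) = 2 + v*(5 + v)
205 - M(-2)*(-5)*6 = 205 - (2 - 2*(5 - 2))*(-5)*6 = 205 - (2 - 2*3)*(-5)*6 = 205 - (2 - 6)*(-5)*6 = 205 - (-4*(-5))*6 = 205 - 20*6 = 205 - 1*120 = 205 - 120 = 85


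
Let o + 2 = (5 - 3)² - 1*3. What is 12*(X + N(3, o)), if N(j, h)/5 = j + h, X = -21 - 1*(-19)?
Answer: 96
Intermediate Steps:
X = -2 (X = -21 + 19 = -2)
o = -1 (o = -2 + ((5 - 3)² - 1*3) = -2 + (2² - 3) = -2 + (4 - 3) = -2 + 1 = -1)
N(j, h) = 5*h + 5*j (N(j, h) = 5*(j + h) = 5*(h + j) = 5*h + 5*j)
12*(X + N(3, o)) = 12*(-2 + (5*(-1) + 5*3)) = 12*(-2 + (-5 + 15)) = 12*(-2 + 10) = 12*8 = 96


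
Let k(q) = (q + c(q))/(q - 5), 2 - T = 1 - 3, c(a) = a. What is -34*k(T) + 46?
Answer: 318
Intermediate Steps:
T = 4 (T = 2 - (1 - 3) = 2 - 1*(-2) = 2 + 2 = 4)
k(q) = 2*q/(-5 + q) (k(q) = (q + q)/(q - 5) = (2*q)/(-5 + q) = 2*q/(-5 + q))
-34*k(T) + 46 = -68*4/(-5 + 4) + 46 = -68*4/(-1) + 46 = -68*4*(-1) + 46 = -34*(-8) + 46 = 272 + 46 = 318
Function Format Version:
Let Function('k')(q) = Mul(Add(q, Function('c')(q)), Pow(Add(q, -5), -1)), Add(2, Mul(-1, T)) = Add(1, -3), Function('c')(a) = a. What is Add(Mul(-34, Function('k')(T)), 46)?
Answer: 318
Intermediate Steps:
T = 4 (T = Add(2, Mul(-1, Add(1, -3))) = Add(2, Mul(-1, -2)) = Add(2, 2) = 4)
Function('k')(q) = Mul(2, q, Pow(Add(-5, q), -1)) (Function('k')(q) = Mul(Add(q, q), Pow(Add(q, -5), -1)) = Mul(Mul(2, q), Pow(Add(-5, q), -1)) = Mul(2, q, Pow(Add(-5, q), -1)))
Add(Mul(-34, Function('k')(T)), 46) = Add(Mul(-34, Mul(2, 4, Pow(Add(-5, 4), -1))), 46) = Add(Mul(-34, Mul(2, 4, Pow(-1, -1))), 46) = Add(Mul(-34, Mul(2, 4, -1)), 46) = Add(Mul(-34, -8), 46) = Add(272, 46) = 318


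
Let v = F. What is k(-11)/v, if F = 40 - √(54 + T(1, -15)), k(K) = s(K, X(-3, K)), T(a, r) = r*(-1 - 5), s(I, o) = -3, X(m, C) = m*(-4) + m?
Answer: -3/28 ≈ -0.10714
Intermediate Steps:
X(m, C) = -3*m (X(m, C) = -4*m + m = -3*m)
T(a, r) = -6*r (T(a, r) = r*(-6) = -6*r)
k(K) = -3
F = 28 (F = 40 - √(54 - 6*(-15)) = 40 - √(54 + 90) = 40 - √144 = 40 - 1*12 = 40 - 12 = 28)
v = 28
k(-11)/v = -3/28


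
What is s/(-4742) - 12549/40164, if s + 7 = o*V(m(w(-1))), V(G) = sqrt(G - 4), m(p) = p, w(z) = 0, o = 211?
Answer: -9871035/31742948 - 211*I/2371 ≈ -0.31097 - 0.088992*I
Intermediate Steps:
V(G) = sqrt(-4 + G)
s = -7 + 422*I (s = -7 + 211*sqrt(-4 + 0) = -7 + 211*sqrt(-4) = -7 + 211*(2*I) = -7 + 422*I ≈ -7.0 + 422.0*I)
s/(-4742) - 12549/40164 = (-7 + 422*I)/(-4742) - 12549/40164 = (-7 + 422*I)*(-1/4742) - 12549*1/40164 = (7/4742 - 211*I/2371) - 4183/13388 = -9871035/31742948 - 211*I/2371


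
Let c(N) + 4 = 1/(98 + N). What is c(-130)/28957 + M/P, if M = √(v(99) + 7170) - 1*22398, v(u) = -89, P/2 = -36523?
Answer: 10372550709/33843088352 - √7081/73046 ≈ 0.30534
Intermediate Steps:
P = -73046 (P = 2*(-36523) = -73046)
M = -22398 + √7081 (M = √(-89 + 7170) - 1*22398 = √7081 - 22398 = -22398 + √7081 ≈ -22314.)
c(N) = -4 + 1/(98 + N)
c(-130)/28957 + M/P = ((-391 - 4*(-130))/(98 - 130))/28957 + (-22398 + √7081)/(-73046) = ((-391 + 520)/(-32))*(1/28957) + (-22398 + √7081)*(-1/73046) = -1/32*129*(1/28957) + (11199/36523 - √7081/73046) = -129/32*1/28957 + (11199/36523 - √7081/73046) = -129/926624 + (11199/36523 - √7081/73046) = 10372550709/33843088352 - √7081/73046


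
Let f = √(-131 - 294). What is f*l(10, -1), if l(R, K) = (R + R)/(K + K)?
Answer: -50*I*√17 ≈ -206.16*I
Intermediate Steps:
l(R, K) = R/K (l(R, K) = (2*R)/((2*K)) = (2*R)*(1/(2*K)) = R/K)
f = 5*I*√17 (f = √(-425) = 5*I*√17 ≈ 20.616*I)
f*l(10, -1) = (5*I*√17)*(10/(-1)) = (5*I*√17)*(10*(-1)) = (5*I*√17)*(-10) = -50*I*√17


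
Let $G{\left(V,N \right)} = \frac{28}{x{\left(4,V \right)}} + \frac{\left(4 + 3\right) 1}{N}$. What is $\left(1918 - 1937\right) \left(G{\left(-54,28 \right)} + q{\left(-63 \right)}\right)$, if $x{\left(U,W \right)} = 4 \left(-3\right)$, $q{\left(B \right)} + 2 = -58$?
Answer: $\frac{14155}{12} \approx 1179.6$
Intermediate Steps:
$q{\left(B \right)} = -60$ ($q{\left(B \right)} = -2 - 58 = -60$)
$x{\left(U,W \right)} = -12$
$G{\left(V,N \right)} = - \frac{7}{3} + \frac{7}{N}$ ($G{\left(V,N \right)} = \frac{28}{-12} + \frac{\left(4 + 3\right) 1}{N} = 28 \left(- \frac{1}{12}\right) + \frac{7 \cdot 1}{N} = - \frac{7}{3} + \frac{7}{N}$)
$\left(1918 - 1937\right) \left(G{\left(-54,28 \right)} + q{\left(-63 \right)}\right) = \left(1918 - 1937\right) \left(\left(- \frac{7}{3} + \frac{7}{28}\right) - 60\right) = - 19 \left(\left(- \frac{7}{3} + 7 \cdot \frac{1}{28}\right) - 60\right) = - 19 \left(\left(- \frac{7}{3} + \frac{1}{4}\right) - 60\right) = - 19 \left(- \frac{25}{12} - 60\right) = \left(-19\right) \left(- \frac{745}{12}\right) = \frac{14155}{12}$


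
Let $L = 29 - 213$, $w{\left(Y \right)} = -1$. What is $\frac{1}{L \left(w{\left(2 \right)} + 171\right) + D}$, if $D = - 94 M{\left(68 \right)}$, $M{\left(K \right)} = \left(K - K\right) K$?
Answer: $- \frac{1}{31280} \approx -3.1969 \cdot 10^{-5}$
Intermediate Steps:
$M{\left(K \right)} = 0$ ($M{\left(K \right)} = 0 K = 0$)
$D = 0$ ($D = \left(-94\right) 0 = 0$)
$L = -184$ ($L = 29 - 213 = -184$)
$\frac{1}{L \left(w{\left(2 \right)} + 171\right) + D} = \frac{1}{- 184 \left(-1 + 171\right) + 0} = \frac{1}{\left(-184\right) 170 + 0} = \frac{1}{-31280 + 0} = \frac{1}{-31280} = - \frac{1}{31280}$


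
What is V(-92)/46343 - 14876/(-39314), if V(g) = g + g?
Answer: 31007486/82814941 ≈ 0.37442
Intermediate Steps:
V(g) = 2*g
V(-92)/46343 - 14876/(-39314) = (2*(-92))/46343 - 14876/(-39314) = -184*1/46343 - 14876*(-1/39314) = -184/46343 + 7438/19657 = 31007486/82814941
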